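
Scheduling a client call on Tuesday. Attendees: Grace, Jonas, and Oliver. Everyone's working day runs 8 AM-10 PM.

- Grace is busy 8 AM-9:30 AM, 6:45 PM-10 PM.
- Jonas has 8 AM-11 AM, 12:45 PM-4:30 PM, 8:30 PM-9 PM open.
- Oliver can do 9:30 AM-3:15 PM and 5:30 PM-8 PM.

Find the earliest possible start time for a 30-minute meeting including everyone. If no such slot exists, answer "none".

09:30

Grace free: 09:30-18:45 (invert busy blocks within the working day).
Jonas free: 08:00-11:00, 12:45-16:30, 20:30-21:00.
Oliver free: 09:30-15:15, 17:30-20:00.
Grace ∩ Jonas: 09:30-11:00, 12:45-16:30.
Grace ∩ Jonas ∩ Oliver: 09:30-11:00, 12:45-15:15.
Those are the intersection windows.
The first common window of at least 30 minutes is 09:30-11:00, so the earliest start is 09:30.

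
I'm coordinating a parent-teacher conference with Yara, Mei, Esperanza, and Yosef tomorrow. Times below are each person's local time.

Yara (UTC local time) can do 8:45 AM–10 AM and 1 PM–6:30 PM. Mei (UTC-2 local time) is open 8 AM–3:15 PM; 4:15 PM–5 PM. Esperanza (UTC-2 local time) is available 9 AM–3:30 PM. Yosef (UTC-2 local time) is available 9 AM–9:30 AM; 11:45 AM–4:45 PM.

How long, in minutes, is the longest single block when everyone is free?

210

Yara in UTC: 08:45-10:00, 13:00-18:30.
Mei in UTC: 10:00-17:15, 18:15-19:00 (add 2h to convert from UTC-2).
Esperanza in UTC: 11:00-17:30 (add 2h to convert from UTC-2).
Yosef in UTC: 11:00-11:30, 13:45-18:45 (add 2h to convert from UTC-2).
Yara ∩ Mei: 13:00-17:15, 18:15-18:30.
Yara ∩ Mei ∩ Esperanza: 13:00-17:15.
Yara ∩ Mei ∩ Esperanza ∩ Yosef: 13:45-17:15.
The longest is 13:45-17:15 at 210 minutes.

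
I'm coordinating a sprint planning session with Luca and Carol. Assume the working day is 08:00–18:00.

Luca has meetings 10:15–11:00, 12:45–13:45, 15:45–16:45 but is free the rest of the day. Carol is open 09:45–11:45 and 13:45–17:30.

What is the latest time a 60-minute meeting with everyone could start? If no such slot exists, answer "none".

Luca free: 08:00-10:15, 11:00-12:45, 13:45-15:45, 16:45-18:00 (invert busy blocks within the working day).
Carol free: 09:45-11:45, 13:45-17:30.
Luca ∩ Carol: 09:45-10:15, 11:00-11:45, 13:45-15:45, 16:45-17:30.
The last common window of at least 60 minutes is 13:45-15:45; a 60-minute meeting can start as late as 14:45 and still end by 15:45.

14:45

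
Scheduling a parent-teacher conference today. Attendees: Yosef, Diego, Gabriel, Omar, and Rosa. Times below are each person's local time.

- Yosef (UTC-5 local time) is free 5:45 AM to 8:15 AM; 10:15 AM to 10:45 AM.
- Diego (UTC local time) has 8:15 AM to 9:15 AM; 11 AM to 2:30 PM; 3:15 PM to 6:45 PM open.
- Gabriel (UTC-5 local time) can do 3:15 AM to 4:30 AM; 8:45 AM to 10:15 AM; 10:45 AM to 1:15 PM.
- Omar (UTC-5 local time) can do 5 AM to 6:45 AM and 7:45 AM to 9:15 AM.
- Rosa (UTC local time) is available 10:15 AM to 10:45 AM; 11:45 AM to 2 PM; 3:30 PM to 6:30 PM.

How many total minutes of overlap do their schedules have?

0

Yosef in UTC: 10:45-13:15, 15:15-15:45 (add 5h to convert from UTC-5).
Diego in UTC: 08:15-09:15, 11:00-14:30, 15:15-18:45.
Gabriel in UTC: 08:15-09:30, 13:45-15:15, 15:45-18:15 (add 5h to convert from UTC-5).
Omar in UTC: 10:00-11:45, 12:45-14:15 (add 5h to convert from UTC-5).
Rosa in UTC: 10:15-10:45, 11:45-14:00, 15:30-18:30.
Yosef ∩ Diego: 11:00-13:15, 15:15-15:45.
Yosef ∩ Diego ∩ Gabriel: ∅.
Yosef ∩ Diego ∩ Gabriel ∩ Omar: ∅.
Yosef ∩ Diego ∩ Gabriel ∩ Omar ∩ Rosa: ∅.
There is no time when everyone is free.
There is no common window, so the total is 0 minutes.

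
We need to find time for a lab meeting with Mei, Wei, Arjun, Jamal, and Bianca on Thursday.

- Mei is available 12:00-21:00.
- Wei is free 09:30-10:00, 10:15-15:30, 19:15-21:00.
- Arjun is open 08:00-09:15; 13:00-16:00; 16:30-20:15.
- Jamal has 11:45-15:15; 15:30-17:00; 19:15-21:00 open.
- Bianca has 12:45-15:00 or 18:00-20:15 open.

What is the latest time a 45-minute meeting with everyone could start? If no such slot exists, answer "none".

Mei ∩ Wei: 12:00-15:30, 19:15-21:00.
Mei ∩ Wei ∩ Arjun: 13:00-15:30, 19:15-20:15.
Mei ∩ Wei ∩ Arjun ∩ Jamal: 13:00-15:15, 19:15-20:15.
Mei ∩ Wei ∩ Arjun ∩ Jamal ∩ Bianca: 13:00-15:00, 19:15-20:15.
Those are the intersection windows.
The last common window of at least 45 minutes is 19:15-20:15; a 45-minute meeting can start as late as 19:30 and still end by 20:15.

19:30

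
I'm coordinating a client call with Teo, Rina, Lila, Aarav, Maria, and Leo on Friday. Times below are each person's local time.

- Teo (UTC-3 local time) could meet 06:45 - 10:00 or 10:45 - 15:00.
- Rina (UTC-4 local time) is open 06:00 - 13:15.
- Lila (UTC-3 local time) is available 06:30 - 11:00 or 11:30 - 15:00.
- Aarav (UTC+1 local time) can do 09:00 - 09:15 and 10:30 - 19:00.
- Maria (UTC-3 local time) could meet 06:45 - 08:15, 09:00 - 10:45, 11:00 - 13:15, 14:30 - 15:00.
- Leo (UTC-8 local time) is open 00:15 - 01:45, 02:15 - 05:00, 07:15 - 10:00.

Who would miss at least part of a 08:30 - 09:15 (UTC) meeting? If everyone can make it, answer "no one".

Teo in UTC: 09:45-13:00, 13:45-18:00 (add 3h to convert from UTC-3).
Rina in UTC: 10:00-17:15 (add 4h to convert from UTC-4).
Lila in UTC: 09:30-14:00, 14:30-18:00 (add 3h to convert from UTC-3).
Aarav in UTC: 08:00-08:15, 09:30-18:00 (subtract 1h to convert from UTC+1).
Maria in UTC: 09:45-11:15, 12:00-13:45, 14:00-16:15, 17:30-18:00 (add 3h to convert from UTC-3).
Leo in UTC: 08:15-09:45, 10:15-13:00, 15:15-18:00 (add 8h to convert from UTC-8).
Teo: not fully free for 08:30-09:15. Rina: not fully free for 08:30-09:15. Lila: not fully free for 08:30-09:15. Aarav: not fully free for 08:30-09:15. Maria: not fully free for 08:30-09:15. Leo: free for 08:30-09:15.

Aarav, Lila, Maria, Rina, Teo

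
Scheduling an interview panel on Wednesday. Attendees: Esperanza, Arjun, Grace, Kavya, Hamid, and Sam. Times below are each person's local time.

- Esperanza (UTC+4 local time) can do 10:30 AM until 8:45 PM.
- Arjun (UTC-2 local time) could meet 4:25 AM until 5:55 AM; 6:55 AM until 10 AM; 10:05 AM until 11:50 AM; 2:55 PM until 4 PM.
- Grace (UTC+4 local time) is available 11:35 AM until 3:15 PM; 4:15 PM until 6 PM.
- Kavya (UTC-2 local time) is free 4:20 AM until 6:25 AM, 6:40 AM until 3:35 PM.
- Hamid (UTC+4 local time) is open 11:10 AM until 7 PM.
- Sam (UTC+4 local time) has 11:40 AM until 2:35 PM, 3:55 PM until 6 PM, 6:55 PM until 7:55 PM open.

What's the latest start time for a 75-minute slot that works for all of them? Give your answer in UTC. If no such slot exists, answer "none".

12:35

Esperanza in UTC: 06:30-16:45 (subtract 4h to convert from UTC+4).
Arjun in UTC: 06:25-07:55, 08:55-12:00, 12:05-13:50, 16:55-18:00 (add 2h to convert from UTC-2).
Grace in UTC: 07:35-11:15, 12:15-14:00 (subtract 4h to convert from UTC+4).
Kavya in UTC: 06:20-08:25, 08:40-17:35 (add 2h to convert from UTC-2).
Hamid in UTC: 07:10-15:00 (subtract 4h to convert from UTC+4).
Sam in UTC: 07:40-10:35, 11:55-14:00, 14:55-15:55 (subtract 4h to convert from UTC+4).
Esperanza ∩ Arjun: 06:30-07:55, 08:55-12:00, 12:05-13:50.
Esperanza ∩ Arjun ∩ Grace: 07:35-07:55, 08:55-11:15, 12:15-13:50.
Esperanza ∩ Arjun ∩ Grace ∩ Kavya: 07:35-07:55, 08:55-11:15, 12:15-13:50.
Esperanza ∩ Arjun ∩ Grace ∩ Kavya ∩ Hamid: 07:35-07:55, 08:55-11:15, 12:15-13:50.
Esperanza ∩ Arjun ∩ Grace ∩ Kavya ∩ Hamid ∩ Sam: 07:40-07:55, 08:55-10:35, 12:15-13:50.
Those are the intersection windows.
The last common window of at least 75 minutes is 12:15-13:50; a 75-minute meeting can start as late as 12:35 and still end by 13:50.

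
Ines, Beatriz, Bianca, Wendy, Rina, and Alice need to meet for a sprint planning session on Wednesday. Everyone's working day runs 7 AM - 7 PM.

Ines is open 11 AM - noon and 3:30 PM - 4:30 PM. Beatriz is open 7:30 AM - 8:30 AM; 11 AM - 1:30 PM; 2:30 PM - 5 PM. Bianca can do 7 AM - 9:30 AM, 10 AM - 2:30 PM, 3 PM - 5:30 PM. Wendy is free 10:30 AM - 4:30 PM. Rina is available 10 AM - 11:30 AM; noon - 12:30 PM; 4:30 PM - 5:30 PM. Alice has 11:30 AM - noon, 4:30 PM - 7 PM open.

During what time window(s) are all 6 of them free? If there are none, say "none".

Ines ∩ Beatriz: 11:00-12:00, 15:30-16:30.
Ines ∩ Beatriz ∩ Bianca: 11:00-12:00, 15:30-16:30.
Ines ∩ Beatriz ∩ Bianca ∩ Wendy: 11:00-12:00, 15:30-16:30.
Ines ∩ Beatriz ∩ Bianca ∩ Wendy ∩ Rina: 11:00-11:30.
Ines ∩ Beatriz ∩ Bianca ∩ Wendy ∩ Rina ∩ Alice: ∅.
There is no time when everyone is free.

none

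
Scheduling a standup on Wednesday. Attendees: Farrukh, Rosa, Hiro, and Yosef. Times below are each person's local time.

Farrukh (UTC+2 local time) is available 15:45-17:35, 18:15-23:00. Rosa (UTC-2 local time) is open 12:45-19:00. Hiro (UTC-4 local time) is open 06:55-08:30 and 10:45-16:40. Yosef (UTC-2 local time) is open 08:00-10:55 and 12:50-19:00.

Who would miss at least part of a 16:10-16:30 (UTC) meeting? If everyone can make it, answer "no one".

Farrukh in UTC: 13:45-15:35, 16:15-21:00 (subtract 2h to convert from UTC+2).
Rosa in UTC: 14:45-21:00 (add 2h to convert from UTC-2).
Hiro in UTC: 10:55-12:30, 14:45-20:40 (add 4h to convert from UTC-4).
Yosef in UTC: 10:00-12:55, 14:50-21:00 (add 2h to convert from UTC-2).
Farrukh: not fully free for 16:10-16:30. Rosa: free for 16:10-16:30. Hiro: free for 16:10-16:30. Yosef: free for 16:10-16:30.

Farrukh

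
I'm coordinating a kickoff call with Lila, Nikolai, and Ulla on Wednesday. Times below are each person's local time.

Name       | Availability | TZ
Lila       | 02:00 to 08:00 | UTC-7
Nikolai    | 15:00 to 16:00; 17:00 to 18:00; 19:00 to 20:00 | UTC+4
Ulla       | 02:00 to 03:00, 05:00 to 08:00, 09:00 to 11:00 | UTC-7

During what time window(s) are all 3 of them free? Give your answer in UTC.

Lila in UTC: 09:00-15:00 (add 7h to convert from UTC-7).
Nikolai in UTC: 11:00-12:00, 13:00-14:00, 15:00-16:00 (subtract 4h to convert from UTC+4).
Ulla in UTC: 09:00-10:00, 12:00-15:00, 16:00-18:00 (add 7h to convert from UTC-7).
Lila ∩ Nikolai: 11:00-12:00, 13:00-14:00.
Lila ∩ Nikolai ∩ Ulla: 13:00-14:00.

13:00-14:00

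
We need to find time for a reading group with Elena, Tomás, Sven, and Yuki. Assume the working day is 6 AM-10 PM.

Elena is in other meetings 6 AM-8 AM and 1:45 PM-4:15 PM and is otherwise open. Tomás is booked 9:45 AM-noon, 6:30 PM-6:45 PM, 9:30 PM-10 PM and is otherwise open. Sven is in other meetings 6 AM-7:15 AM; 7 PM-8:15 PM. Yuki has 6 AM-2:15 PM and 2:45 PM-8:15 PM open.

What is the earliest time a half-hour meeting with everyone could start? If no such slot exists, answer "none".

Elena free: 08:00-13:45, 16:15-22:00 (invert busy blocks within the working day).
Tomás free: 06:00-09:45, 12:00-18:30, 18:45-21:30 (invert busy blocks within the working day).
Sven free: 07:15-19:00, 20:15-22:00 (invert busy blocks within the working day).
Yuki free: 06:00-14:15, 14:45-20:15.
Elena ∩ Tomás: 08:00-09:45, 12:00-13:45, 16:15-18:30, 18:45-21:30.
Elena ∩ Tomás ∩ Sven: 08:00-09:45, 12:00-13:45, 16:15-18:30, 18:45-19:00, 20:15-21:30.
Elena ∩ Tomás ∩ Sven ∩ Yuki: 08:00-09:45, 12:00-13:45, 16:15-18:30, 18:45-19:00.
The first common window of at least 30 minutes is 08:00-09:45, so the earliest start is 08:00.

08:00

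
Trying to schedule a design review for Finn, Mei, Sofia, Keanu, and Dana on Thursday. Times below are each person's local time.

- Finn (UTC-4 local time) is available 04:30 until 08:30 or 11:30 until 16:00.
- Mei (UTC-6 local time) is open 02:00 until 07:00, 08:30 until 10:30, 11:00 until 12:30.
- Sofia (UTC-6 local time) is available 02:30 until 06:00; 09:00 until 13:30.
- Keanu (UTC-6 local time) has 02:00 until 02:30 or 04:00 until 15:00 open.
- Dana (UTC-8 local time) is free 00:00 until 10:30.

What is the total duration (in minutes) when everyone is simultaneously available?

270

Finn in UTC: 08:30-12:30, 15:30-20:00 (add 4h to convert from UTC-4).
Mei in UTC: 08:00-13:00, 14:30-16:30, 17:00-18:30 (add 6h to convert from UTC-6).
Sofia in UTC: 08:30-12:00, 15:00-19:30 (add 6h to convert from UTC-6).
Keanu in UTC: 08:00-08:30, 10:00-21:00 (add 6h to convert from UTC-6).
Dana in UTC: 08:00-18:30 (add 8h to convert from UTC-8).
Finn ∩ Mei: 08:30-12:30, 15:30-16:30, 17:00-18:30.
Finn ∩ Mei ∩ Sofia: 08:30-12:00, 15:30-16:30, 17:00-18:30.
Finn ∩ Mei ∩ Sofia ∩ Keanu: 10:00-12:00, 15:30-16:30, 17:00-18:30.
Finn ∩ Mei ∩ Sofia ∩ Keanu ∩ Dana: 10:00-12:00, 15:30-16:30, 17:00-18:30.
Summing the common windows: 120 + 60 + 90 = 270 minutes.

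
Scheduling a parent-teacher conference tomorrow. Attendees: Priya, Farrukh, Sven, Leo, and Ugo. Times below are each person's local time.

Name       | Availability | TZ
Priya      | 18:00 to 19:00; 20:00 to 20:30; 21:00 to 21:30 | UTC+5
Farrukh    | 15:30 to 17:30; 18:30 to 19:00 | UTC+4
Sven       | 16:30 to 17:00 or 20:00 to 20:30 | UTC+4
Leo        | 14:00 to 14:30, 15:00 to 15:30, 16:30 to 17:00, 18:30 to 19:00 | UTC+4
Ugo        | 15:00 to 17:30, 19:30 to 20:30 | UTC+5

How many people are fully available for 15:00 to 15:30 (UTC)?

2

Priya in UTC: 13:00-14:00, 15:00-15:30, 16:00-16:30 (subtract 5h to convert from UTC+5).
Farrukh in UTC: 11:30-13:30, 14:30-15:00 (subtract 4h to convert from UTC+4).
Sven in UTC: 12:30-13:00, 16:00-16:30 (subtract 4h to convert from UTC+4).
Leo in UTC: 10:00-10:30, 11:00-11:30, 12:30-13:00, 14:30-15:00 (subtract 4h to convert from UTC+4).
Ugo in UTC: 10:00-12:30, 14:30-15:30 (subtract 5h to convert from UTC+5).
Priya and Ugo can make the full 15:00-15:30 slot — that's 2.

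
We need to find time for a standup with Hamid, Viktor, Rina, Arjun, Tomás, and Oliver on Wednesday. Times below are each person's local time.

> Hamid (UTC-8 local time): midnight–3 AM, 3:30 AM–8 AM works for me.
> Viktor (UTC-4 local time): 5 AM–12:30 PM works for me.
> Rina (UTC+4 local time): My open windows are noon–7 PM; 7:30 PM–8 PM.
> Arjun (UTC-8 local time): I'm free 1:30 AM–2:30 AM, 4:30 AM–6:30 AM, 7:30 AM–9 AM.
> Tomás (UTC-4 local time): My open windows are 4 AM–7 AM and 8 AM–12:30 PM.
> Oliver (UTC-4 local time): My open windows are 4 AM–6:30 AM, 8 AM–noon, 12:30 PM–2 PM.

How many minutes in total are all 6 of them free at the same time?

210

Hamid in UTC: 08:00-11:00, 11:30-16:00 (add 8h to convert from UTC-8).
Viktor in UTC: 09:00-16:30 (add 4h to convert from UTC-4).
Rina in UTC: 08:00-15:00, 15:30-16:00 (subtract 4h to convert from UTC+4).
Arjun in UTC: 09:30-10:30, 12:30-14:30, 15:30-17:00 (add 8h to convert from UTC-8).
Tomás in UTC: 08:00-11:00, 12:00-16:30 (add 4h to convert from UTC-4).
Oliver in UTC: 08:00-10:30, 12:00-16:00, 16:30-18:00 (add 4h to convert from UTC-4).
Hamid ∩ Viktor: 09:00-11:00, 11:30-16:00.
Hamid ∩ Viktor ∩ Rina: 09:00-11:00, 11:30-15:00, 15:30-16:00.
Hamid ∩ Viktor ∩ Rina ∩ Arjun: 09:30-10:30, 12:30-14:30, 15:30-16:00.
Hamid ∩ Viktor ∩ Rina ∩ Arjun ∩ Tomás: 09:30-10:30, 12:30-14:30, 15:30-16:00.
Hamid ∩ Viktor ∩ Rina ∩ Arjun ∩ Tomás ∩ Oliver: 09:30-10:30, 12:30-14:30, 15:30-16:00.
Summing the common windows: 60 + 120 + 30 = 210 minutes.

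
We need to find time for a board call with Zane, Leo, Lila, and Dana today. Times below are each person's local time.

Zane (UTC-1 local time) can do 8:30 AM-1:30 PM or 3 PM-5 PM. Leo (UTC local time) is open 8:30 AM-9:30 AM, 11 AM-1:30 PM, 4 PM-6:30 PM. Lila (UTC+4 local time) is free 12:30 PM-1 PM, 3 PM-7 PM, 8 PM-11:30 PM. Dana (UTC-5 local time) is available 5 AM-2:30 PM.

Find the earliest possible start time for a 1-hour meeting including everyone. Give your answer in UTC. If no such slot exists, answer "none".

Zane in UTC: 09:30-14:30, 16:00-18:00 (add 1h to convert from UTC-1).
Leo in UTC: 08:30-09:30, 11:00-13:30, 16:00-18:30.
Lila in UTC: 08:30-09:00, 11:00-15:00, 16:00-19:30 (subtract 4h to convert from UTC+4).
Dana in UTC: 10:00-19:30 (add 5h to convert from UTC-5).
Zane ∩ Leo: 11:00-13:30, 16:00-18:00.
Zane ∩ Leo ∩ Lila: 11:00-13:30, 16:00-18:00.
Zane ∩ Leo ∩ Lila ∩ Dana: 11:00-13:30, 16:00-18:00.
So the common availability across everyone is 11:00-13:30, 16:00-18:00.
The first common window of at least 60 minutes is 11:00-13:30, so the earliest start is 11:00.

11:00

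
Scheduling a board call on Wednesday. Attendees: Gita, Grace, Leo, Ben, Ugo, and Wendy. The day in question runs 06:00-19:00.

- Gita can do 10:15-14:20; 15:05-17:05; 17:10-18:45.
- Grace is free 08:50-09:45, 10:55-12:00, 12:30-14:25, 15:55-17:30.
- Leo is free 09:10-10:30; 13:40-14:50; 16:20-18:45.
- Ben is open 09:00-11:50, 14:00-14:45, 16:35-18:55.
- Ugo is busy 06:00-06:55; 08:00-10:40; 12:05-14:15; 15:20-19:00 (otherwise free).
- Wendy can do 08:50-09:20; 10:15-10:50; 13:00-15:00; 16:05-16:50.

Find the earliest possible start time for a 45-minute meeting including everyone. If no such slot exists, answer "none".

none

Gita free: 10:15-14:20, 15:05-17:05, 17:10-18:45.
Grace free: 08:50-09:45, 10:55-12:00, 12:30-14:25, 15:55-17:30.
Leo free: 09:10-10:30, 13:40-14:50, 16:20-18:45.
Ben free: 09:00-11:50, 14:00-14:45, 16:35-18:55.
Ugo free: 06:55-08:00, 10:40-12:05, 14:15-15:20 (invert busy blocks within the working day).
Wendy free: 08:50-09:20, 10:15-10:50, 13:00-15:00, 16:05-16:50.
Gita ∩ Grace: 10:55-12:00, 12:30-14:20, 15:55-17:05, 17:10-17:30.
Gita ∩ Grace ∩ Leo: 13:40-14:20, 16:20-17:05, 17:10-17:30.
Gita ∩ Grace ∩ Leo ∩ Ben: 14:00-14:20, 16:35-17:05, 17:10-17:30.
Gita ∩ Grace ∩ Leo ∩ Ben ∩ Ugo: 14:15-14:20.
Gita ∩ Grace ∩ Leo ∩ Ben ∩ Ugo ∩ Wendy: 14:15-14:20.
So the common availability across everyone is 14:15-14:20.
No common window is at least 45 minutes long.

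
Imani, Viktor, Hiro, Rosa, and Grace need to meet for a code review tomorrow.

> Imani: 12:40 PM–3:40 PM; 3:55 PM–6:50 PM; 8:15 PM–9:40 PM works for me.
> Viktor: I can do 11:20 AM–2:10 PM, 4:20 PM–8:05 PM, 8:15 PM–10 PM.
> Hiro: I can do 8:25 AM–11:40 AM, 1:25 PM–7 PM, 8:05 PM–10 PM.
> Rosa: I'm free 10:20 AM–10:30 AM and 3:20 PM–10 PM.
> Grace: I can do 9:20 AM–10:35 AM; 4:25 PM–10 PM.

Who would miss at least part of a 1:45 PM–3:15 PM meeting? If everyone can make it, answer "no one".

Imani: free for 13:45-15:15. Viktor: not fully free for 13:45-15:15. Hiro: free for 13:45-15:15. Rosa: not fully free for 13:45-15:15. Grace: not fully free for 13:45-15:15.

Grace, Rosa, Viktor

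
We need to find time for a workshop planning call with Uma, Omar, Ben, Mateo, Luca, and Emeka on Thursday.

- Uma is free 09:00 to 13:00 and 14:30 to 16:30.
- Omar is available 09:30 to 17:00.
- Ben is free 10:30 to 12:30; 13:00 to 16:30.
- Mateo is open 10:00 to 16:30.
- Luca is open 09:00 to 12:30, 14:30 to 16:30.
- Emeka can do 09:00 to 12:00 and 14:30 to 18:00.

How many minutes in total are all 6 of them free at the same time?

Uma ∩ Omar: 09:30-13:00, 14:30-16:30.
Uma ∩ Omar ∩ Ben: 10:30-12:30, 14:30-16:30.
Uma ∩ Omar ∩ Ben ∩ Mateo: 10:30-12:30, 14:30-16:30.
Uma ∩ Omar ∩ Ben ∩ Mateo ∩ Luca: 10:30-12:30, 14:30-16:30.
Uma ∩ Omar ∩ Ben ∩ Mateo ∩ Luca ∩ Emeka: 10:30-12:00, 14:30-16:30.
So the common availability across everyone is 10:30-12:00, 14:30-16:30.
Summing the common windows: 90 + 120 = 210 minutes.

210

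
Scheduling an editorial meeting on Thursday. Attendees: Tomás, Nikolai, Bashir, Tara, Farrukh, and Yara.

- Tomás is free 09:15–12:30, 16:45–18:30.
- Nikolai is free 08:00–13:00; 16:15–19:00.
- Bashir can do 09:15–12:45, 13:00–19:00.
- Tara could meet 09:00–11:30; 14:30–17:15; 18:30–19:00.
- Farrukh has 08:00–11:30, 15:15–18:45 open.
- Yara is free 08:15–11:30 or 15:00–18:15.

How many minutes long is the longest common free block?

Tomás ∩ Nikolai: 09:15-12:30, 16:45-18:30.
Tomás ∩ Nikolai ∩ Bashir: 09:15-12:30, 16:45-18:30.
Tomás ∩ Nikolai ∩ Bashir ∩ Tara: 09:15-11:30, 16:45-17:15.
Tomás ∩ Nikolai ∩ Bashir ∩ Tara ∩ Farrukh: 09:15-11:30, 16:45-17:15.
Tomás ∩ Nikolai ∩ Bashir ∩ Tara ∩ Farrukh ∩ Yara: 09:15-11:30, 16:45-17:15.
The longest is 09:15-11:30 at 135 minutes.

135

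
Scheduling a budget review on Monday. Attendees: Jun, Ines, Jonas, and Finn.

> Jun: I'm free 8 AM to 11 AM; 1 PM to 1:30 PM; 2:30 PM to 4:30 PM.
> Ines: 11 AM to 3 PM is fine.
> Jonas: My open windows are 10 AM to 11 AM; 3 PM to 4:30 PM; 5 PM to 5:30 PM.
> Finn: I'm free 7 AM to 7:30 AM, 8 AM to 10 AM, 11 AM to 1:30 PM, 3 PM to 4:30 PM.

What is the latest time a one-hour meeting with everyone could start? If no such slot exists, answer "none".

Jun ∩ Ines: 13:00-13:30, 14:30-15:00.
Jun ∩ Ines ∩ Jonas: ∅.
Jun ∩ Ines ∩ Jonas ∩ Finn: ∅.
There is no time when everyone is free.
No common window is at least 60 minutes long.

none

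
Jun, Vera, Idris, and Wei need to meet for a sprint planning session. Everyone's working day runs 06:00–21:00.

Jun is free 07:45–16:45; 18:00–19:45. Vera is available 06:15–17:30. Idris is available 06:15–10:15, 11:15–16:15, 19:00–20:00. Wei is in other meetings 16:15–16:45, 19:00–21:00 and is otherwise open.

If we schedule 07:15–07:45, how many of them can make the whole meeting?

3

Jun free: 07:45-16:45, 18:00-19:45.
Vera free: 06:15-17:30.
Idris free: 06:15-10:15, 11:15-16:15, 19:00-20:00.
Wei free: 06:00-16:15, 16:45-19:00 (invert busy blocks within the working day).
Vera, Idris, and Wei can make the full 07:15-07:45 slot — that's 3.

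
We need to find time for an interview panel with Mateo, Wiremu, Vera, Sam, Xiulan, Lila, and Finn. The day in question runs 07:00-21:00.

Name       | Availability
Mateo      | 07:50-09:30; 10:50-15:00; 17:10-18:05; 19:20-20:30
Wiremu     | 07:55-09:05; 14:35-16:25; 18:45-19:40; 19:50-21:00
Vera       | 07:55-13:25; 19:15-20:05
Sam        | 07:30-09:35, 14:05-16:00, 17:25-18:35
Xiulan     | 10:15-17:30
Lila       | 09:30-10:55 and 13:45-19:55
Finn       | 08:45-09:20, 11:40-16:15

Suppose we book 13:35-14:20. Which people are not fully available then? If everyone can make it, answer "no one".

Lila, Sam, Vera, Wiremu

Mateo: free for 13:35-14:20. Wiremu: not fully free for 13:35-14:20. Vera: not fully free for 13:35-14:20. Sam: not fully free for 13:35-14:20. Xiulan: free for 13:35-14:20. Lila: not fully free for 13:35-14:20. Finn: free for 13:35-14:20.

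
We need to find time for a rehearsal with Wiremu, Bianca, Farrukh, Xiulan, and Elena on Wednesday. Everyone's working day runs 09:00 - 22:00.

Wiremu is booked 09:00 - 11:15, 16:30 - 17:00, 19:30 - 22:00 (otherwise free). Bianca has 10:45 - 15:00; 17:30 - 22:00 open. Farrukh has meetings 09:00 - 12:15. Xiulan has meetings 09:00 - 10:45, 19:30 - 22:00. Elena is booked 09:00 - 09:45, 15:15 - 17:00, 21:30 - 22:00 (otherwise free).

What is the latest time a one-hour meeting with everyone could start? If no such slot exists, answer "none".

Wiremu free: 11:15-16:30, 17:00-19:30 (invert busy blocks within the working day).
Bianca free: 10:45-15:00, 17:30-22:00.
Farrukh free: 12:15-22:00 (invert busy blocks within the working day).
Xiulan free: 10:45-19:30 (invert busy blocks within the working day).
Elena free: 09:45-15:15, 17:00-21:30 (invert busy blocks within the working day).
Wiremu ∩ Bianca: 11:15-15:00, 17:30-19:30.
Wiremu ∩ Bianca ∩ Farrukh: 12:15-15:00, 17:30-19:30.
Wiremu ∩ Bianca ∩ Farrukh ∩ Xiulan: 12:15-15:00, 17:30-19:30.
Wiremu ∩ Bianca ∩ Farrukh ∩ Xiulan ∩ Elena: 12:15-15:00, 17:30-19:30.
So the common availability across everyone is 12:15-15:00, 17:30-19:30.
The last common window of at least 60 minutes is 17:30-19:30; a 60-minute meeting can start as late as 18:30 and still end by 19:30.

18:30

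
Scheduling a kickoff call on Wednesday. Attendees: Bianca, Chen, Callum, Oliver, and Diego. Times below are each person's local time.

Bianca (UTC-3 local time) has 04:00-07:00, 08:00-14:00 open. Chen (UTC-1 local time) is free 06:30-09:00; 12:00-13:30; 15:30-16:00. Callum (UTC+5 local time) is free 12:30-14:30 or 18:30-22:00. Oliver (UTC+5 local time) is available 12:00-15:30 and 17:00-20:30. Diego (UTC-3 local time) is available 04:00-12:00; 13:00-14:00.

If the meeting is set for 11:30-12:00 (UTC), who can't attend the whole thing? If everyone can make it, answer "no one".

Bianca in UTC: 07:00-10:00, 11:00-17:00 (add 3h to convert from UTC-3).
Chen in UTC: 07:30-10:00, 13:00-14:30, 16:30-17:00 (add 1h to convert from UTC-1).
Callum in UTC: 07:30-09:30, 13:30-17:00 (subtract 5h to convert from UTC+5).
Oliver in UTC: 07:00-10:30, 12:00-15:30 (subtract 5h to convert from UTC+5).
Diego in UTC: 07:00-15:00, 16:00-17:00 (add 3h to convert from UTC-3).
Bianca: free for 11:30-12:00. Chen: not fully free for 11:30-12:00. Callum: not fully free for 11:30-12:00. Oliver: not fully free for 11:30-12:00. Diego: free for 11:30-12:00.

Callum, Chen, Oliver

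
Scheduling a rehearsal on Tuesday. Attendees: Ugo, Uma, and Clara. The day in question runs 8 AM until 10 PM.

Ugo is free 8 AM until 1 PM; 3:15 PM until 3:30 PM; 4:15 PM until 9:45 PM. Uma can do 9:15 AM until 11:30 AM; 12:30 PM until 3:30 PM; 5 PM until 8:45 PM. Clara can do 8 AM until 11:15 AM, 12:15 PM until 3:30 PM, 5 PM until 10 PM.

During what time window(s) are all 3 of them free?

09:15-11:15, 12:30-13:00, 15:15-15:30, 17:00-20:45

Ugo ∩ Uma: 09:15-11:30, 12:30-13:00, 15:15-15:30, 17:00-20:45.
Ugo ∩ Uma ∩ Clara: 09:15-11:15, 12:30-13:00, 15:15-15:30, 17:00-20:45.
So the common availability across everyone is 09:15-11:15, 12:30-13:00, 15:15-15:30, 17:00-20:45.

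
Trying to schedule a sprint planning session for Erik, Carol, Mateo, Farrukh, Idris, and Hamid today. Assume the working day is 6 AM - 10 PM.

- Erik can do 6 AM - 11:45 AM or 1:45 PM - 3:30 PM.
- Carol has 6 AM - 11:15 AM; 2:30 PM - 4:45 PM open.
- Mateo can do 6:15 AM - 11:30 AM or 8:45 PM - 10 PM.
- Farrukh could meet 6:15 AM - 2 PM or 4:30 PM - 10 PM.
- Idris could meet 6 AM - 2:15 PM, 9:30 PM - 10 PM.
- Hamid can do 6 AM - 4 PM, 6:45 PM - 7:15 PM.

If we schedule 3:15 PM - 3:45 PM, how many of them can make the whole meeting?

Carol and Hamid can make the full 15:15-15:45 slot — that's 2.

2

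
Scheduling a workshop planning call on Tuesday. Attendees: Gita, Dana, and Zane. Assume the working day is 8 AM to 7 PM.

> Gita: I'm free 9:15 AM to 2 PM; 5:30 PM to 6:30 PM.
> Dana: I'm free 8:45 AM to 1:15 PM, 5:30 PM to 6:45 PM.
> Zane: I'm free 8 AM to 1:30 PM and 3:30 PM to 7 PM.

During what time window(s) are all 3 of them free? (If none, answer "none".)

Gita ∩ Dana: 09:15-13:15, 17:30-18:30.
Gita ∩ Dana ∩ Zane: 09:15-13:15, 17:30-18:30.

09:15-13:15, 17:30-18:30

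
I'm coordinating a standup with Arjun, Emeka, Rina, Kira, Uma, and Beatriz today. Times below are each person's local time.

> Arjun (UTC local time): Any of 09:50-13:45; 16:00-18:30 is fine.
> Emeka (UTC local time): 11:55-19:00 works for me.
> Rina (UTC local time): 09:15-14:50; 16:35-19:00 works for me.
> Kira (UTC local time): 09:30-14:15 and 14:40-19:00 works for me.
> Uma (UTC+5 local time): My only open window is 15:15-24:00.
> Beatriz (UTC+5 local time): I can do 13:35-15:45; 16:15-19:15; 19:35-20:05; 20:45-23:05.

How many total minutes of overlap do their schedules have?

200

Arjun in UTC: 09:50-13:45, 16:00-18:30.
Emeka in UTC: 11:55-19:00.
Rina in UTC: 09:15-14:50, 16:35-19:00.
Kira in UTC: 09:30-14:15, 14:40-19:00.
Uma in UTC: 10:15-19:00 (subtract 5h to convert from UTC+5).
Beatriz in UTC: 08:35-10:45, 11:15-14:15, 14:35-15:05, 15:45-18:05 (subtract 5h to convert from UTC+5).
Arjun ∩ Emeka: 11:55-13:45, 16:00-18:30.
Arjun ∩ Emeka ∩ Rina: 11:55-13:45, 16:35-18:30.
Arjun ∩ Emeka ∩ Rina ∩ Kira: 11:55-13:45, 16:35-18:30.
Arjun ∩ Emeka ∩ Rina ∩ Kira ∩ Uma: 11:55-13:45, 16:35-18:30.
Arjun ∩ Emeka ∩ Rina ∩ Kira ∩ Uma ∩ Beatriz: 11:55-13:45, 16:35-18:05.
Summing the common windows: 110 + 90 = 200 minutes.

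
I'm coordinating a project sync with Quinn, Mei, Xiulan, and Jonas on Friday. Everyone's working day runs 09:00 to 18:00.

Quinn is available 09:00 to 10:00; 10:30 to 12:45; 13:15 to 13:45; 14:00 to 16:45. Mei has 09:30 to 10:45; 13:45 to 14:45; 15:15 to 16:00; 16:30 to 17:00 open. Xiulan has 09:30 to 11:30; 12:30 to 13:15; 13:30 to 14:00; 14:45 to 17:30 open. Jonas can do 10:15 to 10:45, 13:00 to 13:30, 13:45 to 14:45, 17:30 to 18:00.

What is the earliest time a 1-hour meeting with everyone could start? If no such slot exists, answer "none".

Quinn ∩ Mei: 09:30-10:00, 10:30-10:45, 14:00-14:45, 15:15-16:00, 16:30-16:45.
Quinn ∩ Mei ∩ Xiulan: 09:30-10:00, 10:30-10:45, 15:15-16:00, 16:30-16:45.
Quinn ∩ Mei ∩ Xiulan ∩ Jonas: 10:30-10:45.
So the common availability across everyone is 10:30-10:45.
No common window is at least 60 minutes long.

none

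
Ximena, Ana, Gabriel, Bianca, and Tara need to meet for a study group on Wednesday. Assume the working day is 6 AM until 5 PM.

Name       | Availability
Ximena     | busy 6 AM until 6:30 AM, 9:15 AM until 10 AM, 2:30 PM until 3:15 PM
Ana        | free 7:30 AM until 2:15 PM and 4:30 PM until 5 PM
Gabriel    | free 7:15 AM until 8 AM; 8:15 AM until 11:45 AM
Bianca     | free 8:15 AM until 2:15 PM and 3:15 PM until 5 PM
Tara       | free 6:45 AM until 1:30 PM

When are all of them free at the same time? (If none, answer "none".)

08:15-09:15, 10:00-11:45

Ximena free: 06:30-09:15, 10:00-14:30, 15:15-17:00 (invert busy blocks within the working day).
Ana free: 07:30-14:15, 16:30-17:00.
Gabriel free: 07:15-08:00, 08:15-11:45.
Bianca free: 08:15-14:15, 15:15-17:00.
Tara free: 06:45-13:30.
Ximena ∩ Ana: 07:30-09:15, 10:00-14:15, 16:30-17:00.
Ximena ∩ Ana ∩ Gabriel: 07:30-08:00, 08:15-09:15, 10:00-11:45.
Ximena ∩ Ana ∩ Gabriel ∩ Bianca: 08:15-09:15, 10:00-11:45.
Ximena ∩ Ana ∩ Gabriel ∩ Bianca ∩ Tara: 08:15-09:15, 10:00-11:45.
Those are the intersection windows.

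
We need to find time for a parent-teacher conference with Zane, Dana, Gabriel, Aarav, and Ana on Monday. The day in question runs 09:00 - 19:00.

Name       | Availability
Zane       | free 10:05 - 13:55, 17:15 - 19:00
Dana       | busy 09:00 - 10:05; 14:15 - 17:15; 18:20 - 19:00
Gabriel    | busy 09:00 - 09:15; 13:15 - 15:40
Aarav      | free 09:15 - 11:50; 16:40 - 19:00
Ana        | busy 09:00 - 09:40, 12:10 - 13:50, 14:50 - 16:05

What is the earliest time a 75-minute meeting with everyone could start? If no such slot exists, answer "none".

10:05

Zane free: 10:05-13:55, 17:15-19:00.
Dana free: 10:05-14:15, 17:15-18:20 (invert busy blocks within the working day).
Gabriel free: 09:15-13:15, 15:40-19:00 (invert busy blocks within the working day).
Aarav free: 09:15-11:50, 16:40-19:00.
Ana free: 09:40-12:10, 13:50-14:50, 16:05-19:00 (invert busy blocks within the working day).
Zane ∩ Dana: 10:05-13:55, 17:15-18:20.
Zane ∩ Dana ∩ Gabriel: 10:05-13:15, 17:15-18:20.
Zane ∩ Dana ∩ Gabriel ∩ Aarav: 10:05-11:50, 17:15-18:20.
Zane ∩ Dana ∩ Gabriel ∩ Aarav ∩ Ana: 10:05-11:50, 17:15-18:20.
The first common window of at least 75 minutes is 10:05-11:50, so the earliest start is 10:05.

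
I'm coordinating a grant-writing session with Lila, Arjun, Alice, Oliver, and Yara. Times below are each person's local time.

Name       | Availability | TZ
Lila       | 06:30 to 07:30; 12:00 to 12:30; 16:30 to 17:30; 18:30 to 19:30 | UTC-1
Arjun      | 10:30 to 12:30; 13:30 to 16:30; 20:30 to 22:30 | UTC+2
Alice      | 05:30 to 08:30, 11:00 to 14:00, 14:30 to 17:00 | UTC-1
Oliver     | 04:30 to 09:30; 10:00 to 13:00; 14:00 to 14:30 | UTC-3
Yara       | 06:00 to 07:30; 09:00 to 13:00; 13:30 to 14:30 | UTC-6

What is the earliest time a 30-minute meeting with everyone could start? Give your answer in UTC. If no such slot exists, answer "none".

13:00

Lila in UTC: 07:30-08:30, 13:00-13:30, 17:30-18:30, 19:30-20:30 (add 1h to convert from UTC-1).
Arjun in UTC: 08:30-10:30, 11:30-14:30, 18:30-20:30 (subtract 2h to convert from UTC+2).
Alice in UTC: 06:30-09:30, 12:00-15:00, 15:30-18:00 (add 1h to convert from UTC-1).
Oliver in UTC: 07:30-12:30, 13:00-16:00, 17:00-17:30 (add 3h to convert from UTC-3).
Yara in UTC: 12:00-13:30, 15:00-19:00, 19:30-20:30 (add 6h to convert from UTC-6).
Lila ∩ Arjun: 13:00-13:30, 19:30-20:30.
Lila ∩ Arjun ∩ Alice: 13:00-13:30.
Lila ∩ Arjun ∩ Alice ∩ Oliver: 13:00-13:30.
Lila ∩ Arjun ∩ Alice ∩ Oliver ∩ Yara: 13:00-13:30.
Those are the intersection windows.
The first common window of at least 30 minutes is 13:00-13:30, so the earliest start is 13:00.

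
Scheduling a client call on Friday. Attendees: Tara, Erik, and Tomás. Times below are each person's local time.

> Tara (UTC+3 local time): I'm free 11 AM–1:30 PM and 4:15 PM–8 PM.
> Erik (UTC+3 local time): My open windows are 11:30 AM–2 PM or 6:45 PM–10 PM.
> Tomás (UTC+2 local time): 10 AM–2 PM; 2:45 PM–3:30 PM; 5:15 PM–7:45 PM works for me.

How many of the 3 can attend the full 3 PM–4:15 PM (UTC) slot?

Tara in UTC: 08:00-10:30, 13:15-17:00 (subtract 3h to convert from UTC+3).
Erik in UTC: 08:30-11:00, 15:45-19:00 (subtract 3h to convert from UTC+3).
Tomás in UTC: 08:00-12:00, 12:45-13:30, 15:15-17:45 (subtract 2h to convert from UTC+2).
Tara can make the full 15:00-16:15 slot — that's 1.

1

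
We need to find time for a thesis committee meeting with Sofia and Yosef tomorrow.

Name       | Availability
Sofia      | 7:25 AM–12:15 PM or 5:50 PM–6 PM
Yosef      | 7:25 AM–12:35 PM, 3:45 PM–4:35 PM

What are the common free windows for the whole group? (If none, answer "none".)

07:25-12:15

Sofia ∩ Yosef: 07:25-12:15.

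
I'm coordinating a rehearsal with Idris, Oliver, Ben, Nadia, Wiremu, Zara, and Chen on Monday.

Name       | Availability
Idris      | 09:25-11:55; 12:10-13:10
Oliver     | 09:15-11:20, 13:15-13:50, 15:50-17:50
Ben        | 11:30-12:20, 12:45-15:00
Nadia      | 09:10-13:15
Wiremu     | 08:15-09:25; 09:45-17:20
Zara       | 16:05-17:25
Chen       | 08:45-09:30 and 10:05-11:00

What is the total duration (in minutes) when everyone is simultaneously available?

0

Idris ∩ Oliver: 09:25-11:20.
Idris ∩ Oliver ∩ Ben: ∅.
Idris ∩ Oliver ∩ Ben ∩ Nadia: ∅.
Idris ∩ Oliver ∩ Ben ∩ Nadia ∩ Wiremu: ∅.
Idris ∩ Oliver ∩ Ben ∩ Nadia ∩ Wiremu ∩ Zara: ∅.
Idris ∩ Oliver ∩ Ben ∩ Nadia ∩ Wiremu ∩ Zara ∩ Chen: ∅.
There is no time when everyone is free.
There is no common window, so the total is 0 minutes.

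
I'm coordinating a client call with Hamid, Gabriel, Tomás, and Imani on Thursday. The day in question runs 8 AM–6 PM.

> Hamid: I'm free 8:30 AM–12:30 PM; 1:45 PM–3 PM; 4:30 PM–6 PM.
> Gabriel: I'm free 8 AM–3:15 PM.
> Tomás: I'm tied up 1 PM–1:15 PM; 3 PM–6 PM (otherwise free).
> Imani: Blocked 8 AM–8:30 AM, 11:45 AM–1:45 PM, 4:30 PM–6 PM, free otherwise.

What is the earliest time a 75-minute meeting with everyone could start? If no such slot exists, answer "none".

Hamid free: 08:30-12:30, 13:45-15:00, 16:30-18:00.
Gabriel free: 08:00-15:15.
Tomás free: 08:00-13:00, 13:15-15:00 (invert busy blocks within the working day).
Imani free: 08:30-11:45, 13:45-16:30 (invert busy blocks within the working day).
Hamid ∩ Gabriel: 08:30-12:30, 13:45-15:00.
Hamid ∩ Gabriel ∩ Tomás: 08:30-12:30, 13:45-15:00.
Hamid ∩ Gabriel ∩ Tomás ∩ Imani: 08:30-11:45, 13:45-15:00.
So the common availability across everyone is 08:30-11:45, 13:45-15:00.
The first common window of at least 75 minutes is 08:30-11:45, so the earliest start is 08:30.

08:30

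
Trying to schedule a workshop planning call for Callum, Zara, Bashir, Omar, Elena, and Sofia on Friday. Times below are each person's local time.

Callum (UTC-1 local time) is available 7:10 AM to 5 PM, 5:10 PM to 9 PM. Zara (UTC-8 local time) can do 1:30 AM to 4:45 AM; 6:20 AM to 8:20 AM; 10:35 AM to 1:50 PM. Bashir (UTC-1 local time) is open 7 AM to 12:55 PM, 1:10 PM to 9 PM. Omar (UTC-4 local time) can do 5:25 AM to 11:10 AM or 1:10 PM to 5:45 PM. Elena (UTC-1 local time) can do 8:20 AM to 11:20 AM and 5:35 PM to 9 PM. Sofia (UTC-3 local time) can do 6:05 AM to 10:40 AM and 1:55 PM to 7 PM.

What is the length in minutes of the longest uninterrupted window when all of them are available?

190

Callum in UTC: 08:10-18:00, 18:10-22:00 (add 1h to convert from UTC-1).
Zara in UTC: 09:30-12:45, 14:20-16:20, 18:35-21:50 (add 8h to convert from UTC-8).
Bashir in UTC: 08:00-13:55, 14:10-22:00 (add 1h to convert from UTC-1).
Omar in UTC: 09:25-15:10, 17:10-21:45 (add 4h to convert from UTC-4).
Elena in UTC: 09:20-12:20, 18:35-22:00 (add 1h to convert from UTC-1).
Sofia in UTC: 09:05-13:40, 16:55-22:00 (add 3h to convert from UTC-3).
Callum ∩ Zara: 09:30-12:45, 14:20-16:20, 18:35-21:50.
Callum ∩ Zara ∩ Bashir: 09:30-12:45, 14:20-16:20, 18:35-21:50.
Callum ∩ Zara ∩ Bashir ∩ Omar: 09:30-12:45, 14:20-15:10, 18:35-21:45.
Callum ∩ Zara ∩ Bashir ∩ Omar ∩ Elena: 09:30-12:20, 18:35-21:45.
Callum ∩ Zara ∩ Bashir ∩ Omar ∩ Elena ∩ Sofia: 09:30-12:20, 18:35-21:45.
Those are the intersection windows.
The longest is 18:35-21:45 at 190 minutes.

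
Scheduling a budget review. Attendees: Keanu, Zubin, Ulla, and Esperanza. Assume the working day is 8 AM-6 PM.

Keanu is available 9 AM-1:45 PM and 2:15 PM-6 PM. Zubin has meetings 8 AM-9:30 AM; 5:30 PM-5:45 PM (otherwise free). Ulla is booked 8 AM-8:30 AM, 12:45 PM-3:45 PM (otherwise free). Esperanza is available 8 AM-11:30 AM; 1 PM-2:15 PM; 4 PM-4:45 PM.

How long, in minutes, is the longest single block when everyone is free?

120

Keanu free: 09:00-13:45, 14:15-18:00.
Zubin free: 09:30-17:30, 17:45-18:00 (invert busy blocks within the working day).
Ulla free: 08:30-12:45, 15:45-18:00 (invert busy blocks within the working day).
Esperanza free: 08:00-11:30, 13:00-14:15, 16:00-16:45.
Keanu ∩ Zubin: 09:30-13:45, 14:15-17:30, 17:45-18:00.
Keanu ∩ Zubin ∩ Ulla: 09:30-12:45, 15:45-17:30, 17:45-18:00.
Keanu ∩ Zubin ∩ Ulla ∩ Esperanza: 09:30-11:30, 16:00-16:45.
The longest is 09:30-11:30 at 120 minutes.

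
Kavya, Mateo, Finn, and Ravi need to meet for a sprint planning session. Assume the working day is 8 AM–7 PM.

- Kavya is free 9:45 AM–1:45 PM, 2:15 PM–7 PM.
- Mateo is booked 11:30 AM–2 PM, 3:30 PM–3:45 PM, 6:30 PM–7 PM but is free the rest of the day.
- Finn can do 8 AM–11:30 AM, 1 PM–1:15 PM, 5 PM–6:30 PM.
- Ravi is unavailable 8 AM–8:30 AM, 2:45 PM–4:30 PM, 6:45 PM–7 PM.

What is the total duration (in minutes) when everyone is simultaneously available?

195

Kavya free: 09:45-13:45, 14:15-19:00.
Mateo free: 08:00-11:30, 14:00-15:30, 15:45-18:30 (invert busy blocks within the working day).
Finn free: 08:00-11:30, 13:00-13:15, 17:00-18:30.
Ravi free: 08:30-14:45, 16:30-18:45 (invert busy blocks within the working day).
Kavya ∩ Mateo: 09:45-11:30, 14:15-15:30, 15:45-18:30.
Kavya ∩ Mateo ∩ Finn: 09:45-11:30, 17:00-18:30.
Kavya ∩ Mateo ∩ Finn ∩ Ravi: 09:45-11:30, 17:00-18:30.
Summing the common windows: 105 + 90 = 195 minutes.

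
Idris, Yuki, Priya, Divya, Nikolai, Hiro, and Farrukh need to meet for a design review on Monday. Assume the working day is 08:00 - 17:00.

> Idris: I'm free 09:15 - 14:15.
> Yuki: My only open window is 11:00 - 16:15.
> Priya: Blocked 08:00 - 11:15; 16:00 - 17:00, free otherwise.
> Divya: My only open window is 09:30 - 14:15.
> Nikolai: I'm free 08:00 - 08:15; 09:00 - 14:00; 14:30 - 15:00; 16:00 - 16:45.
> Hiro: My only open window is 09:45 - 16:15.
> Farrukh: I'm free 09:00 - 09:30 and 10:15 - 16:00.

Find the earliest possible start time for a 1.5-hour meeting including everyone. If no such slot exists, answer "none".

11:15

Idris free: 09:15-14:15.
Yuki free: 11:00-16:15.
Priya free: 11:15-16:00 (invert busy blocks within the working day).
Divya free: 09:30-14:15.
Nikolai free: 08:00-08:15, 09:00-14:00, 14:30-15:00, 16:00-16:45.
Hiro free: 09:45-16:15.
Farrukh free: 09:00-09:30, 10:15-16:00.
Idris ∩ Yuki: 11:00-14:15.
Idris ∩ Yuki ∩ Priya: 11:15-14:15.
Idris ∩ Yuki ∩ Priya ∩ Divya: 11:15-14:15.
Idris ∩ Yuki ∩ Priya ∩ Divya ∩ Nikolai: 11:15-14:00.
Idris ∩ Yuki ∩ Priya ∩ Divya ∩ Nikolai ∩ Hiro: 11:15-14:00.
Idris ∩ Yuki ∩ Priya ∩ Divya ∩ Nikolai ∩ Hiro ∩ Farrukh: 11:15-14:00.
The first common window of at least 90 minutes is 11:15-14:00, so the earliest start is 11:15.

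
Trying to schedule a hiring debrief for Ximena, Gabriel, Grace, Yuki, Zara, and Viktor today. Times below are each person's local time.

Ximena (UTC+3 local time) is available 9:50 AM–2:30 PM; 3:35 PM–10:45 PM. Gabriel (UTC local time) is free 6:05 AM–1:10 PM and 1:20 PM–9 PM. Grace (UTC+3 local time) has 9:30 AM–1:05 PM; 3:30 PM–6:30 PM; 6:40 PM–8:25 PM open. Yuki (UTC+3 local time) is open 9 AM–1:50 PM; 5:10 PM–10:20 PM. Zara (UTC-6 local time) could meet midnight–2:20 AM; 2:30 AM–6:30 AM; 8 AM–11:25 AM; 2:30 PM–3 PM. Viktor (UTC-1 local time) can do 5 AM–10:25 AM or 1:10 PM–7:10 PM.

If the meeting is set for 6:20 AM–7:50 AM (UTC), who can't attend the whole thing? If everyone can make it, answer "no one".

Ximena in UTC: 06:50-11:30, 12:35-19:45 (subtract 3h to convert from UTC+3).
Gabriel in UTC: 06:05-13:10, 13:20-21:00.
Grace in UTC: 06:30-10:05, 12:30-15:30, 15:40-17:25 (subtract 3h to convert from UTC+3).
Yuki in UTC: 06:00-10:50, 14:10-19:20 (subtract 3h to convert from UTC+3).
Zara in UTC: 06:00-08:20, 08:30-12:30, 14:00-17:25, 20:30-21:00 (add 6h to convert from UTC-6).
Viktor in UTC: 06:00-11:25, 14:10-20:10 (add 1h to convert from UTC-1).
Ximena: not fully free for 06:20-07:50. Gabriel: free for 06:20-07:50. Grace: not fully free for 06:20-07:50. Yuki: free for 06:20-07:50. Zara: free for 06:20-07:50. Viktor: free for 06:20-07:50.

Grace, Ximena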